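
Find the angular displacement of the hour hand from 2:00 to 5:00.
The hour hand moves 0.5 degrees per minute.
Time elapsed: 5:00 - 2:00 = 180 minutes
Angular displacement: 180 x 0.5 = 90 degrees

Final answer: 90 degrees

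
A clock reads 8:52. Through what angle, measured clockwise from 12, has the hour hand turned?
The hour hand moves 30 degrees per hour and 0.5 degrees per minute.
At 8:52: (8) x 30 + 52 x 0.5 = 240 + 26 = 266 degrees

Final answer: 266 degrees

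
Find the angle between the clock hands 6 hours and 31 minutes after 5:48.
First find the time 6 hours and 31 minutes after 5:48.
Total minutes: 5 x 60 + 48 + 6 x 60 + 31 = 739.
739 mod 720 = 19 minutes = 12:19.
Now compute the angle at 12:19:
Hour hand: 0 x 30 + 19 x 0.5 = 9.5 degrees
Minute hand: 19 x 6 = 114 degrees
Difference: |9.5 - 114| = 104.5 degrees
The angle is 104.5 degrees

Final answer: 104.5 degrees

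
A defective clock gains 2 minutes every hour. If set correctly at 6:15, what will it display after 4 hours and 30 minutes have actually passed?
For every 60 true minutes, the faulty clock advances 60 + 2 = 62 minutes.
True elapsed: 4 hours and 30 minutes = 270 minutes.
Faulty clock advances: 270 x 62/60 = 279 minutes (drift: 9 minutes ahead).
Shown time: 6:15 + 279 minutes = 10:54.

Final answer: 10:54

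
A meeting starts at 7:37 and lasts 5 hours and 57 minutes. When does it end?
Starting time: 7:37
Adding 57 minutes to 37 minutes: 37 + 57 = 94 minutes = 1 hour and 34 minutes
Adding 5 hours: 7 + 5 + 1 (carry) = 13 - 12 = 1
Final time: 1:34

Final answer: 1:34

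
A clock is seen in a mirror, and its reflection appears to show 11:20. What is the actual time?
Reflection across the vertical (12-6) axis maps a hand at angle A degrees to (360 - A) degrees, which sends a reading of T minutes past 12:00 to (720 - T) minutes past 12:00.
Mirror reads 11:20 = 680 minutes past 12:00.
Actual time: (720 - 680) mod 720 = 40 minutes = 12:40.

Final answer: 12:40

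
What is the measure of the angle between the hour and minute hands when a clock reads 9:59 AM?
Hour hand position: 9 x 30 + 59 x 0.5 = 299.5 degrees
Minute hand position: 59 x 6 = 354 degrees
Difference: |299.5 - 354| = 54.5 degrees
The angle between the hands is 54.5 degrees

Final answer: 54.5 degrees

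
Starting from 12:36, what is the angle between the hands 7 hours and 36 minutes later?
First find the time 7 hours and 36 minutes after 12:36.
Total minutes: 12 x 60 + 36 + 7 x 60 + 36 = 1212.
1212 mod 720 = 492 minutes = 8:12.
Now compute the angle at 8:12:
Hour hand: 8 x 30 + 12 x 0.5 = 246 degrees
Minute hand: 12 x 6 = 72 degrees
Difference: |246 - 72| = 174 degrees
The angle is 174 degrees

Final answer: 174 degrees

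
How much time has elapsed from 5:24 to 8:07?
From 5:24 to 8:07:
(8 x 60 + 7) - (5 x 60 + 24) = 487 - 324 = 163 minutes
= 2 hours and 43 minutes

Final answer: 2 hours and 43 minutes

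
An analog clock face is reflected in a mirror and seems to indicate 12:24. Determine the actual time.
Reflection across the vertical (12-6) axis maps a hand at angle A degrees to (360 - A) degrees, which sends a reading of T minutes past 12:00 to (720 - T) minutes past 12:00.
Mirror reads 12:24 = 24 minutes past 12:00.
Actual time: (720 - 24) mod 720 = 696 minutes = 11:36.

Final answer: 11:36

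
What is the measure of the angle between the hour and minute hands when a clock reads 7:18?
Hour hand position: 7 x 30 + 18 x 0.5 = 219 degrees
Minute hand position: 18 x 6 = 108 degrees
Difference: |219 - 108| = 111 degrees
The angle between the hands is 111 degrees

Final answer: 111 degrees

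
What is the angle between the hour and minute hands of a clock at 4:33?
Hour hand position: 4 x 30 + 33 x 0.5 = 136.5 degrees
Minute hand position: 33 x 6 = 198 degrees
Difference: |136.5 - 198| = 61.5 degrees
The angle between the hands is 61.5 degrees

Final answer: 61.5 degrees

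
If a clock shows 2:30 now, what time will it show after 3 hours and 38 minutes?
Starting time: 2:30
Adding 38 minutes to 30 minutes: 30 + 38 = 68 minutes = 1 hour and 8 minutes
Adding 3 hours: 2 + 3 + 1 (carry) = 6
Final time: 6:08

Final answer: 6:08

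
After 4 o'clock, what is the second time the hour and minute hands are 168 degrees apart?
At t minutes past 4:00, the hour hand is at 30 x 4 + 0.5t degrees and the minute hand is at 6t degrees.
The smaller angle between them is 168 degrees when |30H - 5.5t| = 168 or |30H - 5.5t| = 192.
With H = 4, solve 30 x 4 - 5.5t = +/- target for each target:
  t = (30 x 4 - 168) / 5.5 = -8.73 (outside (0, 60))
  t = (30 x 4 + 168) / 5.5 = 52.36
  t = (30 x 4 - 192) / 5.5 = -13.09 (outside (0, 60))
  t = (30 x 4 + 192) / 5.5 = 56.73
Valid solutions in (0, 60): {52.36, 56.73} minutes.
The second occurrence is t = 56.73 minutes.
The hands form a 168-degree angle at 56.73 minutes past 4:00.

Final answer: 56.73 minutes past 4:00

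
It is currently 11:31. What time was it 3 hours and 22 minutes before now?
Starting time: 11:31 = 691 total minutes past 12:00
Subtracting: 3 hours and 22 minutes = 202 minutes
691 - 202 = 489 minutes
= 8 hours and 9 minutes past 12:00 = 8:09

Final answer: 8:09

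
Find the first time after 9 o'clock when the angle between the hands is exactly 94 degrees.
At t minutes past 9:00, the hour hand is at 30 x 9 + 0.5t degrees and the minute hand is at 6t degrees.
The smaller angle between them is 94 degrees when |30H - 5.5t| = 94 or |30H - 5.5t| = 266.
With H = 9, solve 30 x 9 - 5.5t = +/- target for each target:
  t = (30 x 9 - 94) / 5.5 = 32
  t = (30 x 9 + 94) / 5.5 = 66.18 (outside (0, 60))
  t = (30 x 9 - 266) / 5.5 = 0.73
  t = (30 x 9 + 266) / 5.5 = 97.45 (outside (0, 60))
Valid solutions in (0, 60): {0.73, 32} minutes.
The first occurrence is t = 0.73 minutes.
The hands form a 94-degree angle at 0.73 minutes past 9:00.

Final answer: 0.73 minutes past 9:00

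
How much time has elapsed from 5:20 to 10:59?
From 5:20 to 10:59:
(10 x 60 + 59) - (5 x 60 + 20) = 659 - 320 = 339 minutes
= 5 hours and 39 minutes

Final answer: 5 hours and 39 minutes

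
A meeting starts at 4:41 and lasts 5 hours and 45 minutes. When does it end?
Starting time: 4:41
Adding 45 minutes to 41 minutes: 41 + 45 = 86 minutes = 1 hour and 26 minutes
Adding 5 hours: 4 + 5 + 1 (carry) = 10
Final time: 10:26

Final answer: 10:26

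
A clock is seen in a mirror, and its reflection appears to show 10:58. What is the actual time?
Reflection across the vertical (12-6) axis maps a hand at angle A degrees to (360 - A) degrees, which sends a reading of T minutes past 12:00 to (720 - T) minutes past 12:00.
Mirror reads 10:58 = 658 minutes past 12:00.
Actual time: (720 - 658) mod 720 = 62 minutes = 1:02.

Final answer: 1:02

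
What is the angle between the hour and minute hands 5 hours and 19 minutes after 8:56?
First find the time 5 hours and 19 minutes after 8:56.
Total minutes: 8 x 60 + 56 + 5 x 60 + 19 = 855.
855 mod 720 = 135 minutes = 2:15.
Now compute the angle at 2:15:
Hour hand: 2 x 30 + 15 x 0.5 = 67.5 degrees
Minute hand: 15 x 6 = 90 degrees
Difference: |67.5 - 90| = 22.5 degrees
The angle is 22.5 degrees

Final answer: 22.5 degrees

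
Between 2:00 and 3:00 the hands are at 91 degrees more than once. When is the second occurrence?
At t minutes past 2:00, the hour hand is at 30 x 2 + 0.5t degrees and the minute hand is at 6t degrees.
The smaller angle between them is 91 degrees when |30H - 5.5t| = 91 or |30H - 5.5t| = 269.
With H = 2, solve 30 x 2 - 5.5t = +/- target for each target:
  t = (30 x 2 - 91) / 5.5 = -5.64 (outside (0, 60))
  t = (30 x 2 + 91) / 5.5 = 27.45
  t = (30 x 2 - 269) / 5.5 = -38 (outside (0, 60))
  t = (30 x 2 + 269) / 5.5 = 59.82
Valid solutions in (0, 60): {27.45, 59.82} minutes.
The second occurrence is t = 59.82 minutes.
The hands form a 91-degree angle at 59.82 minutes past 2:00.

Final answer: 59.82 minutes past 2:00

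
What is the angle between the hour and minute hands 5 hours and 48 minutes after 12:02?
First find the time 5 hours and 48 minutes after 12:02.
Total minutes: 12 x 60 + 2 + 5 x 60 + 48 = 1070.
1070 mod 720 = 350 minutes = 5:50.
Now compute the angle at 5:50:
Hour hand: 5 x 30 + 50 x 0.5 = 175 degrees
Minute hand: 50 x 6 = 300 degrees
Difference: |175 - 300| = 125 degrees
The angle is 125 degrees

Final answer: 125 degrees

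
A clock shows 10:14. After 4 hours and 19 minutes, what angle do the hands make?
First find the time 4 hours and 19 minutes after 10:14.
Total minutes: 10 x 60 + 14 + 4 x 60 + 19 = 873.
873 mod 720 = 153 minutes = 2:33.
Now compute the angle at 2:33:
Hour hand: 2 x 30 + 33 x 0.5 = 76.5 degrees
Minute hand: 33 x 6 = 198 degrees
Difference: |76.5 - 198| = 121.5 degrees
The angle is 121.5 degrees

Final answer: 121.5 degrees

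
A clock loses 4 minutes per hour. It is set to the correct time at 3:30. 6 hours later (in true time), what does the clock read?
For every 60 true minutes, the faulty clock advances 60 - 4 = 56 minutes.
True elapsed: 6 hours = 360 minutes.
Faulty clock advances: 360 x 56/60 = 336 minutes (drift: 24 minutes behind).
Shown time: 3:30 + 336 minutes = 9:06.

Final answer: 9:06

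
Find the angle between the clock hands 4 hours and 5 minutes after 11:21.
First find the time 4 hours and 5 minutes after 11:21.
Total minutes: 11 x 60 + 21 + 4 x 60 + 5 = 926.
926 mod 720 = 206 minutes = 3:26.
Now compute the angle at 3:26:
Hour hand: 3 x 30 + 26 x 0.5 = 103 degrees
Minute hand: 26 x 6 = 156 degrees
Difference: |103 - 156| = 53 degrees
The angle is 53 degrees

Final answer: 53 degrees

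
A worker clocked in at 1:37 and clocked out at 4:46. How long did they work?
From 1:37 to 4:46:
(4 x 60 + 46) - (1 x 60 + 37) = 286 - 97 = 189 minutes
= 3 hours and 9 minutes

Final answer: 3 hours and 9 minutes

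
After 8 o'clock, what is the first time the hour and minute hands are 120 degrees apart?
At t minutes past 8:00, the hour hand is at 30 x 8 + 0.5t degrees and the minute hand is at 6t degrees.
The smaller angle between them is 120 degrees when |30H - 5.5t| = 120 or |30H - 5.5t| = 240.
With H = 8, solve 30 x 8 - 5.5t = +/- target for each target:
  t = (30 x 8 - 120) / 5.5 = 21.82
  t = (30 x 8 + 120) / 5.5 = 65.45 (outside (0, 60))
  t = (30 x 8 - 240) / 5.5 = 0 (outside (0, 60))
  t = (30 x 8 + 240) / 5.5 = 87.27 (outside (0, 60))
Valid solutions in (0, 60): {21.82} minutes.
The first occurrence is t = 21.82 minutes.
The hands form a 120-degree angle at 21.82 minutes past 8:00.

Final answer: 21.82 minutes past 8:00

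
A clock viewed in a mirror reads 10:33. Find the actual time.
Reflection across the vertical (12-6) axis maps a hand at angle A degrees to (360 - A) degrees, which sends a reading of T minutes past 12:00 to (720 - T) minutes past 12:00.
Mirror reads 10:33 = 633 minutes past 12:00.
Actual time: (720 - 633) mod 720 = 87 minutes = 1:27.

Final answer: 1:27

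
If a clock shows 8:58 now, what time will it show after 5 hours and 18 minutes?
Starting time: 8:58
Adding 18 minutes to 58 minutes: 58 + 18 = 76 minutes = 1 hour and 16 minutes
Adding 5 hours: 8 + 5 + 1 (carry) = 14 - 12 = 2
Final time: 2:16

Final answer: 2:16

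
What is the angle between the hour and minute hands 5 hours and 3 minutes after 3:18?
First find the time 5 hours and 3 minutes after 3:18.
Total minutes: 3 x 60 + 18 + 5 x 60 + 3 = 501.
501 mod 720 = 501 minutes = 8:21.
Now compute the angle at 8:21:
Hour hand: 8 x 30 + 21 x 0.5 = 250.5 degrees
Minute hand: 21 x 6 = 126 degrees
Difference: |250.5 - 126| = 124.5 degrees
The angle is 124.5 degrees

Final answer: 124.5 degrees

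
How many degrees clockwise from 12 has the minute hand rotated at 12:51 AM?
The minute hand moves 6 degrees per minute.
At 12:51: 51 x 6 = 306 degrees

Final answer: 306 degrees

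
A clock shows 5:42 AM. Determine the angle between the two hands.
Hour hand position: 5 x 30 + 42 x 0.5 = 171 degrees
Minute hand position: 42 x 6 = 252 degrees
Difference: |171 - 252| = 81 degrees
The angle between the hands is 81 degrees

Final answer: 81 degrees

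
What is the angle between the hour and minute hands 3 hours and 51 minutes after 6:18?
First find the time 3 hours and 51 minutes after 6:18.
Total minutes: 6 x 60 + 18 + 3 x 60 + 51 = 609.
609 mod 720 = 609 minutes = 10:09.
Now compute the angle at 10:09:
Hour hand: 10 x 30 + 9 x 0.5 = 304.5 degrees
Minute hand: 9 x 6 = 54 degrees
Difference: |304.5 - 54| = 250.5 degrees
Smaller angle: 360 - 250.5 = 109.5 degrees

Final answer: 109.5 degrees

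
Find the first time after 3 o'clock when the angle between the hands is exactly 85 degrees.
At t minutes past 3:00, the hour hand is at 30 x 3 + 0.5t degrees and the minute hand is at 6t degrees.
The smaller angle between them is 85 degrees when |30H - 5.5t| = 85 or |30H - 5.5t| = 275.
With H = 3, solve 30 x 3 - 5.5t = +/- target for each target:
  t = (30 x 3 - 85) / 5.5 = 0.91
  t = (30 x 3 + 85) / 5.5 = 31.82
  t = (30 x 3 - 275) / 5.5 = -33.64 (outside (0, 60))
  t = (30 x 3 + 275) / 5.5 = 66.36 (outside (0, 60))
Valid solutions in (0, 60): {0.91, 31.82} minutes.
The first occurrence is t = 0.91 minutes.
The hands form a 85-degree angle at 0.91 minutes past 3:00.

Final answer: 0.91 minutes past 3:00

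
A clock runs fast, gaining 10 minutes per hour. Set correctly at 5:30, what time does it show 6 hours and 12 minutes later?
For every 60 true minutes, the faulty clock advances 60 + 10 = 70 minutes.
True elapsed: 6 hours and 12 minutes = 372 minutes.
Faulty clock advances: 372 x 70/60 = 434 minutes (drift: 62 minutes ahead).
Shown time: 5:30 + 434 minutes = 12:44.

Final answer: 12:44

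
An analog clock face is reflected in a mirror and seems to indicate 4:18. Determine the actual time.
Reflection across the vertical (12-6) axis maps a hand at angle A degrees to (360 - A) degrees, which sends a reading of T minutes past 12:00 to (720 - T) minutes past 12:00.
Mirror reads 4:18 = 258 minutes past 12:00.
Actual time: (720 - 258) mod 720 = 462 minutes = 7:42.

Final answer: 7:42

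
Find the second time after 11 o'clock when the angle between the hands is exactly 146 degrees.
At t minutes past 11:00, the hour hand is at 30 x 11 + 0.5t degrees and the minute hand is at 6t degrees.
The smaller angle between them is 146 degrees when |30H - 5.5t| = 146 or |30H - 5.5t| = 214.
With H = 11, solve 30 x 11 - 5.5t = +/- target for each target:
  t = (30 x 11 - 146) / 5.5 = 33.45
  t = (30 x 11 + 146) / 5.5 = 86.55 (outside (0, 60))
  t = (30 x 11 - 214) / 5.5 = 21.09
  t = (30 x 11 + 214) / 5.5 = 98.91 (outside (0, 60))
Valid solutions in (0, 60): {21.09, 33.45} minutes.
The second occurrence is t = 33.45 minutes.
The hands form a 146-degree angle at 33.45 minutes past 11:00.

Final answer: 33.45 minutes past 11:00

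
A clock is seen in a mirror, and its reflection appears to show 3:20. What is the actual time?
Reflection across the vertical (12-6) axis maps a hand at angle A degrees to (360 - A) degrees, which sends a reading of T minutes past 12:00 to (720 - T) minutes past 12:00.
Mirror reads 3:20 = 200 minutes past 12:00.
Actual time: (720 - 200) mod 720 = 520 minutes = 8:40.

Final answer: 8:40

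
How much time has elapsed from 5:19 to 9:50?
From 5:19 to 9:50:
(9 x 60 + 50) - (5 x 60 + 19) = 590 - 319 = 271 minutes
= 4 hours and 31 minutes

Final answer: 4 hours and 31 minutes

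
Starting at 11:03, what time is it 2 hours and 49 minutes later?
Starting time: 11:03
Adding 49 minutes to 3 minutes: 3 + 49 = 52 minutes
Adding 2 hours: 11 + 2 = 13 - 12 = 1
Final time: 1:52

Final answer: 1:52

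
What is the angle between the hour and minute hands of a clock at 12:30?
Hour hand position: 0 x 30 + 30 x 0.5 = 15 degrees
Minute hand position: 30 x 6 = 180 degrees
Difference: |15 - 180| = 165 degrees
The angle between the hands is 165 degrees

Final answer: 165 degrees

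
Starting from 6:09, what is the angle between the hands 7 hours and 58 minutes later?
First find the time 7 hours and 58 minutes after 6:09.
Total minutes: 6 x 60 + 9 + 7 x 60 + 58 = 847.
847 mod 720 = 127 minutes = 2:07.
Now compute the angle at 2:07:
Hour hand: 2 x 30 + 7 x 0.5 = 63.5 degrees
Minute hand: 7 x 6 = 42 degrees
Difference: |63.5 - 42| = 21.5 degrees
The angle is 21.5 degrees

Final answer: 21.5 degrees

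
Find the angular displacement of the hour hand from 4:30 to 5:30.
The hour hand moves 0.5 degrees per minute.
Time elapsed: 5:30 - 4:30 = 60 minutes
Angular displacement: 60 x 0.5 = 30 degrees

Final answer: 30 degrees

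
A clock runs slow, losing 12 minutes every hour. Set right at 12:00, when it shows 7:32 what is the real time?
For every 60 true minutes, the faulty clock advances 48 minutes, so 1 faulty-clock minute corresponds to 60/48 true minutes.
From 12:00 to 7:32 on the faulty dial is 452 minutes.
True elapsed: 452 x 60/48 = 565 minutes = 9 hours and 25 minutes.
True time: 12:00 + 9 hours and 25 minutes = 9:25.

Final answer: 9:25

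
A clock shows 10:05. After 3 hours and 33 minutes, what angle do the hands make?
First find the time 3 hours and 33 minutes after 10:05.
Total minutes: 10 x 60 + 5 + 3 x 60 + 33 = 818.
818 mod 720 = 98 minutes = 1:38.
Now compute the angle at 1:38:
Hour hand: 1 x 30 + 38 x 0.5 = 49 degrees
Minute hand: 38 x 6 = 228 degrees
Difference: |49 - 228| = 179 degrees
The angle is 179 degrees

Final answer: 179 degrees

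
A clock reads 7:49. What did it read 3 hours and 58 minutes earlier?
Starting time: 7:49 = 469 total minutes past 12:00
Subtracting: 3 hours and 58 minutes = 238 minutes
469 - 238 = 231 minutes
= 3 hours and 51 minutes past 12:00 = 3:51

Final answer: 3:51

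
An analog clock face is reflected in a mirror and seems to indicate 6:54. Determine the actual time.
Reflection across the vertical (12-6) axis maps a hand at angle A degrees to (360 - A) degrees, which sends a reading of T minutes past 12:00 to (720 - T) minutes past 12:00.
Mirror reads 6:54 = 414 minutes past 12:00.
Actual time: (720 - 414) mod 720 = 306 minutes = 5:06.

Final answer: 5:06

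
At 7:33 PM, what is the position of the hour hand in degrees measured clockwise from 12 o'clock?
The hour hand moves 30 degrees per hour and 0.5 degrees per minute.
At 7:33: (7) x 30 + 33 x 0.5 = 210 + 16.5 = 226.5 degrees

Final answer: 226.5 degrees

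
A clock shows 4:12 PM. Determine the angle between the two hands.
Hour hand position: 4 x 30 + 12 x 0.5 = 126 degrees
Minute hand position: 12 x 6 = 72 degrees
Difference: |126 - 72| = 54 degrees
The angle between the hands is 54 degrees

Final answer: 54 degrees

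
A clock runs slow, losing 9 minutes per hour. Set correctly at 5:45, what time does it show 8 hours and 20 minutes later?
For every 60 true minutes, the faulty clock advances 60 - 9 = 51 minutes.
True elapsed: 8 hours and 20 minutes = 500 minutes.
Faulty clock advances: 500 x 51/60 = 425 minutes (drift: 75 minutes behind).
Shown time: 5:45 + 425 minutes = 12:50.

Final answer: 12:50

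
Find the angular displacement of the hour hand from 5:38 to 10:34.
The hour hand moves 0.5 degrees per minute.
Time elapsed: 10:34 - 5:38 = 296 minutes
Angular displacement: 296 x 0.5 = 148 degrees

Final answer: 148 degrees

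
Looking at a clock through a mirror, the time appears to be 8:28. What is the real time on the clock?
Reflection across the vertical (12-6) axis maps a hand at angle A degrees to (360 - A) degrees, which sends a reading of T minutes past 12:00 to (720 - T) minutes past 12:00.
Mirror reads 8:28 = 508 minutes past 12:00.
Actual time: (720 - 508) mod 720 = 212 minutes = 3:32.

Final answer: 3:32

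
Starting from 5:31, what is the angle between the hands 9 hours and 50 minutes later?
First find the time 9 hours and 50 minutes after 5:31.
Total minutes: 5 x 60 + 31 + 9 x 60 + 50 = 921.
921 mod 720 = 201 minutes = 3:21.
Now compute the angle at 3:21:
Hour hand: 3 x 30 + 21 x 0.5 = 100.5 degrees
Minute hand: 21 x 6 = 126 degrees
Difference: |100.5 - 126| = 25.5 degrees
The angle is 25.5 degrees

Final answer: 25.5 degrees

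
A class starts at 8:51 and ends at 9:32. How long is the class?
From 8:51 to 9:32:
(9 x 60 + 32) - (8 x 60 + 51) = 572 - 531 = 41 minutes
= 41 minutes

Final answer: 41 minutes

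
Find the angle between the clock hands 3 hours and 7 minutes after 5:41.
First find the time 3 hours and 7 minutes after 5:41.
Total minutes: 5 x 60 + 41 + 3 x 60 + 7 = 528.
528 mod 720 = 528 minutes = 8:48.
Now compute the angle at 8:48:
Hour hand: 8 x 30 + 48 x 0.5 = 264 degrees
Minute hand: 48 x 6 = 288 degrees
Difference: |264 - 288| = 24 degrees
The angle is 24 degrees

Final answer: 24 degrees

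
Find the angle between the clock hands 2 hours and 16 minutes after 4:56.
First find the time 2 hours and 16 minutes after 4:56.
Total minutes: 4 x 60 + 56 + 2 x 60 + 16 = 432.
432 mod 720 = 432 minutes = 7:12.
Now compute the angle at 7:12:
Hour hand: 7 x 30 + 12 x 0.5 = 216 degrees
Minute hand: 12 x 6 = 72 degrees
Difference: |216 - 72| = 144 degrees
The angle is 144 degrees

Final answer: 144 degrees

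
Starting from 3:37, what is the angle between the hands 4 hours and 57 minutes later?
First find the time 4 hours and 57 minutes after 3:37.
Total minutes: 3 x 60 + 37 + 4 x 60 + 57 = 514.
514 mod 720 = 514 minutes = 8:34.
Now compute the angle at 8:34:
Hour hand: 8 x 30 + 34 x 0.5 = 257 degrees
Minute hand: 34 x 6 = 204 degrees
Difference: |257 - 204| = 53 degrees
The angle is 53 degrees

Final answer: 53 degrees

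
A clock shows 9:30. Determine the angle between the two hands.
Hour hand position: 9 x 30 + 30 x 0.5 = 285 degrees
Minute hand position: 30 x 6 = 180 degrees
Difference: |285 - 180| = 105 degrees
The angle between the hands is 105 degrees

Final answer: 105 degrees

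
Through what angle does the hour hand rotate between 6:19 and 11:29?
The hour hand moves 0.5 degrees per minute.
Time elapsed: 11:29 - 6:19 = 310 minutes
Angular displacement: 310 x 0.5 = 155 degrees

Final answer: 155 degrees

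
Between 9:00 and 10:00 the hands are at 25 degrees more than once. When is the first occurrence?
At t minutes past 9:00, the hour hand is at 30 x 9 + 0.5t degrees and the minute hand is at 6t degrees.
The smaller angle between them is 25 degrees when |30H - 5.5t| = 25 or |30H - 5.5t| = 335.
With H = 9, solve 30 x 9 - 5.5t = +/- target for each target:
  t = (30 x 9 - 25) / 5.5 = 44.55
  t = (30 x 9 + 25) / 5.5 = 53.64
  t = (30 x 9 - 335) / 5.5 = -11.82 (outside (0, 60))
  t = (30 x 9 + 335) / 5.5 = 110 (outside (0, 60))
Valid solutions in (0, 60): {44.55, 53.64} minutes.
The first occurrence is t = 44.55 minutes.
The hands form a 25-degree angle at 44.55 minutes past 9:00.

Final answer: 44.55 minutes past 9:00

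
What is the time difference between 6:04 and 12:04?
From 6:04 to 12:04:
(12 x 60 + 4) - (6 x 60 + 4) = 724 - 364 = 360 minutes
= 6 hours

Final answer: 6 hours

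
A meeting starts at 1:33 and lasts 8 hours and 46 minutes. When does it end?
Starting time: 1:33
Adding 46 minutes to 33 minutes: 33 + 46 = 79 minutes = 1 hour and 19 minutes
Adding 8 hours: 1 + 8 + 1 (carry) = 10
Final time: 10:19

Final answer: 10:19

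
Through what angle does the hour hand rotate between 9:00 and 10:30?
The hour hand moves 0.5 degrees per minute.
Time elapsed: 10:30 - 9:00 = 90 minutes
Angular displacement: 90 x 0.5 = 45 degrees

Final answer: 45 degrees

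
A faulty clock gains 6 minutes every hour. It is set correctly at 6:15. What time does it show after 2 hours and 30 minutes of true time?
For every 60 true minutes, the faulty clock advances 60 + 6 = 66 minutes.
True elapsed: 2 hours and 30 minutes = 150 minutes.
Faulty clock advances: 150 x 66/60 = 165 minutes (drift: 15 minutes ahead).
Shown time: 6:15 + 165 minutes = 9:00.

Final answer: 9:00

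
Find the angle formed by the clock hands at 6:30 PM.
Hour hand position: 6 x 30 + 30 x 0.5 = 195 degrees
Minute hand position: 30 x 6 = 180 degrees
Difference: |195 - 180| = 15 degrees
The angle between the hands is 15 degrees

Final answer: 15 degrees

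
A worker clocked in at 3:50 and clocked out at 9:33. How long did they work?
From 3:50 to 9:33:
(9 x 60 + 33) - (3 x 60 + 50) = 573 - 230 = 343 minutes
= 5 hours and 43 minutes

Final answer: 5 hours and 43 minutes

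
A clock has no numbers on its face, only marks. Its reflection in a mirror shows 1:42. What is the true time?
Reflection across the vertical (12-6) axis maps a hand at angle A degrees to (360 - A) degrees, which sends a reading of T minutes past 12:00 to (720 - T) minutes past 12:00.
Mirror reads 1:42 = 102 minutes past 12:00.
Actual time: (720 - 102) mod 720 = 618 minutes = 10:18.

Final answer: 10:18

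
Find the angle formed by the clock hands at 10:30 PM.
Hour hand position: 10 x 30 + 30 x 0.5 = 315 degrees
Minute hand position: 30 x 6 = 180 degrees
Difference: |315 - 180| = 135 degrees
The angle between the hands is 135 degrees

Final answer: 135 degrees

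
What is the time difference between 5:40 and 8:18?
From 5:40 to 8:18:
(8 x 60 + 18) - (5 x 60 + 40) = 498 - 340 = 158 minutes
= 2 hours and 38 minutes

Final answer: 2 hours and 38 minutes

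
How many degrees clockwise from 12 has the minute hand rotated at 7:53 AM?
The minute hand moves 6 degrees per minute.
At 7:53: 53 x 6 = 318 degrees

Final answer: 318 degrees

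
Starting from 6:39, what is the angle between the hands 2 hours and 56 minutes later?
First find the time 2 hours and 56 minutes after 6:39.
Total minutes: 6 x 60 + 39 + 2 x 60 + 56 = 575.
575 mod 720 = 575 minutes = 9:35.
Now compute the angle at 9:35:
Hour hand: 9 x 30 + 35 x 0.5 = 287.5 degrees
Minute hand: 35 x 6 = 210 degrees
Difference: |287.5 - 210| = 77.5 degrees
The angle is 77.5 degrees

Final answer: 77.5 degrees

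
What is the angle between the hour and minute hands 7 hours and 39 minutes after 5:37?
First find the time 7 hours and 39 minutes after 5:37.
Total minutes: 5 x 60 + 37 + 7 x 60 + 39 = 796.
796 mod 720 = 76 minutes = 1:16.
Now compute the angle at 1:16:
Hour hand: 1 x 30 + 16 x 0.5 = 38 degrees
Minute hand: 16 x 6 = 96 degrees
Difference: |38 - 96| = 58 degrees
The angle is 58 degrees

Final answer: 58 degrees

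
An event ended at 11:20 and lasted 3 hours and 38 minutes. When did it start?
Starting time: 11:20 = 680 total minutes past 12:00
Subtracting: 3 hours and 38 minutes = 218 minutes
680 - 218 = 462 minutes
= 7 hours and 42 minutes past 12:00 = 7:42

Final answer: 7:42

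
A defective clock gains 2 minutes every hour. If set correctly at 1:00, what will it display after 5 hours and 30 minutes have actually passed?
For every 60 true minutes, the faulty clock advances 60 + 2 = 62 minutes.
True elapsed: 5 hours and 30 minutes = 330 minutes.
Faulty clock advances: 330 x 62/60 = 341 minutes (drift: 11 minutes ahead).
Shown time: 1:00 + 341 minutes = 6:41.

Final answer: 6:41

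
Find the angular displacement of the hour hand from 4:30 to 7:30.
The hour hand moves 0.5 degrees per minute.
Time elapsed: 7:30 - 4:30 = 180 minutes
Angular displacement: 180 x 0.5 = 90 degrees

Final answer: 90 degrees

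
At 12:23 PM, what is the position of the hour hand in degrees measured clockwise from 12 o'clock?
The hour hand moves 30 degrees per hour and 0.5 degrees per minute.
At 12:23: (0) x 30 + 23 x 0.5 = 0 + 11.5 = 11.5 degrees

Final answer: 11.5 degrees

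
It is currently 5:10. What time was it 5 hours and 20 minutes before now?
Starting time: 5:10 = 310 total minutes past 12:00
Subtracting: 5 hours and 20 minutes = 320 minutes
310 - 320 = -10 (negative, add 12 hours = 720) = 710 minutes
= 11 hours and 50 minutes past 12:00 = 11:50

Final answer: 11:50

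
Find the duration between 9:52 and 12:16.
From 9:52 to 12:16:
(12 x 60 + 16) - (9 x 60 + 52) = 736 - 592 = 144 minutes
= 2 hours and 24 minutes

Final answer: 2 hours and 24 minutes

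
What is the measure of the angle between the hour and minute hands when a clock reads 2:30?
Hour hand position: 2 x 30 + 30 x 0.5 = 75 degrees
Minute hand position: 30 x 6 = 180 degrees
Difference: |75 - 180| = 105 degrees
The angle between the hands is 105 degrees

Final answer: 105 degrees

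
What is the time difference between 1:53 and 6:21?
From 1:53 to 6:21:
(6 x 60 + 21) - (1 x 60 + 53) = 381 - 113 = 268 minutes
= 4 hours and 28 minutes

Final answer: 4 hours and 28 minutes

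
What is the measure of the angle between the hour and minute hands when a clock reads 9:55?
Hour hand position: 9 x 30 + 55 x 0.5 = 297.5 degrees
Minute hand position: 55 x 6 = 330 degrees
Difference: |297.5 - 330| = 32.5 degrees
The angle between the hands is 32.5 degrees

Final answer: 32.5 degrees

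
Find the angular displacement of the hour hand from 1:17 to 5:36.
The hour hand moves 0.5 degrees per minute.
Time elapsed: 5:36 - 1:17 = 259 minutes
Angular displacement: 259 x 0.5 = 129.5 degrees

Final answer: 129.5 degrees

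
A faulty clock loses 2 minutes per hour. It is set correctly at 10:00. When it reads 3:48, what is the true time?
For every 60 true minutes, the faulty clock advances 58 minutes, so 1 faulty-clock minute corresponds to 60/58 true minutes.
From 10:00 to 3:48 on the faulty dial is 348 minutes.
True elapsed: 348 x 60/58 = 360 minutes = 6 hours.
True time: 10:00 + 6 hours = 4:00.

Final answer: 4:00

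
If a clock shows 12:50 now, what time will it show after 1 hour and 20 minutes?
Starting time: 12:50
Adding 20 minutes to 50 minutes: 50 + 20 = 70 minutes = 1 hour and 10 minutes
Adding 1 hour: 12 + 1 + 1 (carry) = 14 - 12 = 2
Final time: 2:10

Final answer: 2:10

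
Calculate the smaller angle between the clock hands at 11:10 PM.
Hour hand position: 11 x 30 + 10 x 0.5 = 335 degrees
Minute hand position: 10 x 6 = 60 degrees
Difference: |335 - 60| = 275 degrees
Since 275 > 180, the smaller angle is 360 - 275 = 85 degrees

Final answer: 85 degrees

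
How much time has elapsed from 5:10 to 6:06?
From 5:10 to 6:06:
(6 x 60 + 6) - (5 x 60 + 10) = 366 - 310 = 56 minutes
= 56 minutes

Final answer: 56 minutes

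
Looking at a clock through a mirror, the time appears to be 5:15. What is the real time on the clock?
Reflection across the vertical (12-6) axis maps a hand at angle A degrees to (360 - A) degrees, which sends a reading of T minutes past 12:00 to (720 - T) minutes past 12:00.
Mirror reads 5:15 = 315 minutes past 12:00.
Actual time: (720 - 315) mod 720 = 405 minutes = 6:45.

Final answer: 6:45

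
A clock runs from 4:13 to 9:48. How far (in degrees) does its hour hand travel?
The hour hand moves 0.5 degrees per minute.
Time elapsed: 9:48 - 4:13 = 335 minutes
Angular displacement: 335 x 0.5 = 167.5 degrees

Final answer: 167.5 degrees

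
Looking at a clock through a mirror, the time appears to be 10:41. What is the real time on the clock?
Reflection across the vertical (12-6) axis maps a hand at angle A degrees to (360 - A) degrees, which sends a reading of T minutes past 12:00 to (720 - T) minutes past 12:00.
Mirror reads 10:41 = 641 minutes past 12:00.
Actual time: (720 - 641) mod 720 = 79 minutes = 1:19.

Final answer: 1:19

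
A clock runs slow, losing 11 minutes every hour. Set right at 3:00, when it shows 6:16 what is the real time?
For every 60 true minutes, the faulty clock advances 49 minutes, so 1 faulty-clock minute corresponds to 60/49 true minutes.
From 3:00 to 6:16 on the faulty dial is 196 minutes.
True elapsed: 196 x 60/49 = 240 minutes = 4 hours.
True time: 3:00 + 4 hours = 7:00.

Final answer: 7:00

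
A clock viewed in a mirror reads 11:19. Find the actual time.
Reflection across the vertical (12-6) axis maps a hand at angle A degrees to (360 - A) degrees, which sends a reading of T minutes past 12:00 to (720 - T) minutes past 12:00.
Mirror reads 11:19 = 679 minutes past 12:00.
Actual time: (720 - 679) mod 720 = 41 minutes = 12:41.

Final answer: 12:41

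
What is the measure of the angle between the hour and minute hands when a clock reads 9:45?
Hour hand position: 9 x 30 + 45 x 0.5 = 292.5 degrees
Minute hand position: 45 x 6 = 270 degrees
Difference: |292.5 - 270| = 22.5 degrees
The angle between the hands is 22.5 degrees

Final answer: 22.5 degrees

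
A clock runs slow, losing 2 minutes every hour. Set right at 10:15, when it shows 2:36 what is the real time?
For every 60 true minutes, the faulty clock advances 58 minutes, so 1 faulty-clock minute corresponds to 60/58 true minutes.
From 10:15 to 2:36 on the faulty dial is 261 minutes.
True elapsed: 261 x 60/58 = 270 minutes = 4 hours and 30 minutes.
True time: 10:15 + 4 hours and 30 minutes = 2:45.

Final answer: 2:45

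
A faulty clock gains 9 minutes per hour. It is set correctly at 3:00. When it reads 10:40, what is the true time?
For every 60 true minutes, the faulty clock advances 69 minutes, so 1 faulty-clock minute corresponds to 60/69 true minutes.
From 3:00 to 10:40 on the faulty dial is 460 minutes.
True elapsed: 460 x 60/69 = 400 minutes = 6 hours and 40 minutes.
True time: 3:00 + 6 hours and 40 minutes = 9:40.

Final answer: 9:40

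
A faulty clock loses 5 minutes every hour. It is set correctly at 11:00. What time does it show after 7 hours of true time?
For every 60 true minutes, the faulty clock advances 60 - 5 = 55 minutes.
True elapsed: 7 hours = 420 minutes.
Faulty clock advances: 420 x 55/60 = 385 minutes (drift: 35 minutes behind).
Shown time: 11:00 + 385 minutes = 5:25.

Final answer: 5:25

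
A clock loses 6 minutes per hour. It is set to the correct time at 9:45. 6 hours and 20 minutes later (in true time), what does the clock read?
For every 60 true minutes, the faulty clock advances 60 - 6 = 54 minutes.
True elapsed: 6 hours and 20 minutes = 380 minutes.
Faulty clock advances: 380 x 54/60 = 342 minutes (drift: 38 minutes behind).
Shown time: 9:45 + 342 minutes = 3:27.

Final answer: 3:27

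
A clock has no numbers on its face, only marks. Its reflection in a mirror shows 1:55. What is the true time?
Reflection across the vertical (12-6) axis maps a hand at angle A degrees to (360 - A) degrees, which sends a reading of T minutes past 12:00 to (720 - T) minutes past 12:00.
Mirror reads 1:55 = 115 minutes past 12:00.
Actual time: (720 - 115) mod 720 = 605 minutes = 10:05.

Final answer: 10:05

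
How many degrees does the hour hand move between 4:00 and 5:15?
The hour hand moves 0.5 degrees per minute.
Time elapsed: 5:15 - 4:00 = 75 minutes
Angular displacement: 75 x 0.5 = 37.5 degrees

Final answer: 37.5 degrees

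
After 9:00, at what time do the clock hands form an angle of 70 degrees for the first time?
At t minutes past 9:00, the hour hand is at 30 x 9 + 0.5t degrees and the minute hand is at 6t degrees.
The smaller angle between them is 70 degrees when |30H - 5.5t| = 70 or |30H - 5.5t| = 290.
With H = 9, solve 30 x 9 - 5.5t = +/- target for each target:
  t = (30 x 9 - 70) / 5.5 = 36.36
  t = (30 x 9 + 70) / 5.5 = 61.82 (outside (0, 60))
  t = (30 x 9 - 290) / 5.5 = -3.64 (outside (0, 60))
  t = (30 x 9 + 290) / 5.5 = 101.82 (outside (0, 60))
Valid solutions in (0, 60): {36.36} minutes.
The first occurrence is t = 36.36 minutes.
The hands form a 70-degree angle at 36.36 minutes past 9:00.

Final answer: 36.36 minutes past 9:00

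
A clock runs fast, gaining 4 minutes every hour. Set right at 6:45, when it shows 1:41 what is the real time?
For every 60 true minutes, the faulty clock advances 64 minutes, so 1 faulty-clock minute corresponds to 60/64 true minutes.
From 6:45 to 1:41 on the faulty dial is 416 minutes.
True elapsed: 416 x 60/64 = 390 minutes = 6 hours and 30 minutes.
True time: 6:45 + 6 hours and 30 minutes = 1:15.

Final answer: 1:15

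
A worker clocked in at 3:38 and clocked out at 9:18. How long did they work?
From 3:38 to 9:18:
(9 x 60 + 18) - (3 x 60 + 38) = 558 - 218 = 340 minutes
= 5 hours and 40 minutes

Final answer: 5 hours and 40 minutes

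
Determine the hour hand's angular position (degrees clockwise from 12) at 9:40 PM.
The hour hand moves 30 degrees per hour and 0.5 degrees per minute.
At 9:40: (9) x 30 + 40 x 0.5 = 270 + 20 = 290 degrees

Final answer: 290 degrees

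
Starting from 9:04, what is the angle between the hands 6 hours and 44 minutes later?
First find the time 6 hours and 44 minutes after 9:04.
Total minutes: 9 x 60 + 4 + 6 x 60 + 44 = 948.
948 mod 720 = 228 minutes = 3:48.
Now compute the angle at 3:48:
Hour hand: 3 x 30 + 48 x 0.5 = 114 degrees
Minute hand: 48 x 6 = 288 degrees
Difference: |114 - 288| = 174 degrees
The angle is 174 degrees

Final answer: 174 degrees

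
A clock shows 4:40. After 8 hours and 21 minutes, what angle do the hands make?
First find the time 8 hours and 21 minutes after 4:40.
Total minutes: 4 x 60 + 40 + 8 x 60 + 21 = 781.
781 mod 720 = 61 minutes = 1:01.
Now compute the angle at 1:01:
Hour hand: 1 x 30 + 1 x 0.5 = 30.5 degrees
Minute hand: 1 x 6 = 6 degrees
Difference: |30.5 - 6| = 24.5 degrees
The angle is 24.5 degrees

Final answer: 24.5 degrees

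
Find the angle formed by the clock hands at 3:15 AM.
Hour hand position: 3 x 30 + 15 x 0.5 = 97.5 degrees
Minute hand position: 15 x 6 = 90 degrees
Difference: |97.5 - 90| = 7.5 degrees
The angle between the hands is 7.5 degrees

Final answer: 7.5 degrees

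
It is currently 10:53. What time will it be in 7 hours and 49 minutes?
Starting time: 10:53
Adding 49 minutes to 53 minutes: 53 + 49 = 102 minutes = 1 hour and 42 minutes
Adding 7 hours: 10 + 7 + 1 (carry) = 18 - 12 = 6
Final time: 6:42

Final answer: 6:42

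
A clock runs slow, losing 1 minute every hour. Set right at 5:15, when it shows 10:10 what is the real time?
For every 60 true minutes, the faulty clock advances 59 minutes, so 1 faulty-clock minute corresponds to 60/59 true minutes.
From 5:15 to 10:10 on the faulty dial is 295 minutes.
True elapsed: 295 x 60/59 = 300 minutes = 5 hours.
True time: 5:15 + 5 hours = 10:15.

Final answer: 10:15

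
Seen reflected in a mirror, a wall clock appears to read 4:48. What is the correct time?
Reflection across the vertical (12-6) axis maps a hand at angle A degrees to (360 - A) degrees, which sends a reading of T minutes past 12:00 to (720 - T) minutes past 12:00.
Mirror reads 4:48 = 288 minutes past 12:00.
Actual time: (720 - 288) mod 720 = 432 minutes = 7:12.

Final answer: 7:12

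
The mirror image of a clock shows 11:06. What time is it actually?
Reflection across the vertical (12-6) axis maps a hand at angle A degrees to (360 - A) degrees, which sends a reading of T minutes past 12:00 to (720 - T) minutes past 12:00.
Mirror reads 11:06 = 666 minutes past 12:00.
Actual time: (720 - 666) mod 720 = 54 minutes = 12:54.

Final answer: 12:54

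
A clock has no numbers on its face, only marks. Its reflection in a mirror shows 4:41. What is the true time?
Reflection across the vertical (12-6) axis maps a hand at angle A degrees to (360 - A) degrees, which sends a reading of T minutes past 12:00 to (720 - T) minutes past 12:00.
Mirror reads 4:41 = 281 minutes past 12:00.
Actual time: (720 - 281) mod 720 = 439 minutes = 7:19.

Final answer: 7:19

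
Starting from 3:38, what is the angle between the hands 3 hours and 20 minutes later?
First find the time 3 hours and 20 minutes after 3:38.
Total minutes: 3 x 60 + 38 + 3 x 60 + 20 = 418.
418 mod 720 = 418 minutes = 6:58.
Now compute the angle at 6:58:
Hour hand: 6 x 30 + 58 x 0.5 = 209 degrees
Minute hand: 58 x 6 = 348 degrees
Difference: |209 - 348| = 139 degrees
The angle is 139 degrees

Final answer: 139 degrees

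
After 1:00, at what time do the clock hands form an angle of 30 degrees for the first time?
At t minutes past 1:00, the hour hand is at 30 x 1 + 0.5t degrees and the minute hand is at 6t degrees.
The smaller angle between them is 30 degrees when |30H - 5.5t| = 30 or |30H - 5.5t| = 330.
With H = 1, solve 30 x 1 - 5.5t = +/- target for each target:
  t = (30 x 1 - 30) / 5.5 = 0 (outside (0, 60))
  t = (30 x 1 + 30) / 5.5 = 10.91
  t = (30 x 1 - 330) / 5.5 = -54.55 (outside (0, 60))
  t = (30 x 1 + 330) / 5.5 = 65.45 (outside (0, 60))
Valid solutions in (0, 60): {10.91} minutes.
The first occurrence is t = 10.91 minutes.
The hands form a 30-degree angle at 10.91 minutes past 1:00.

Final answer: 10.91 minutes past 1:00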